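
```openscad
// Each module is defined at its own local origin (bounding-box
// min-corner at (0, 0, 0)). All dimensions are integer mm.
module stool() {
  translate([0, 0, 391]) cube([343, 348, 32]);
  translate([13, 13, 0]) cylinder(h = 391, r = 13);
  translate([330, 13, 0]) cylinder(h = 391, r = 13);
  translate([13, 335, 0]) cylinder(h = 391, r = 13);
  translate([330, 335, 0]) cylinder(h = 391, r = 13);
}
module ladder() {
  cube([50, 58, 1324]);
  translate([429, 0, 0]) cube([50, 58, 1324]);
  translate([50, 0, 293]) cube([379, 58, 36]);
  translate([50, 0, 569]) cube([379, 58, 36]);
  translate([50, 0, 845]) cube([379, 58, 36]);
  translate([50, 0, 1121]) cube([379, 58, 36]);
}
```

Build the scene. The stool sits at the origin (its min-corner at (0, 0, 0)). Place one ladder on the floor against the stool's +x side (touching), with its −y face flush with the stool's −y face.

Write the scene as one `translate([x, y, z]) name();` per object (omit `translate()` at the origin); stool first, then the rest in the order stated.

stool();
translate([343, 0, 0]) ladder();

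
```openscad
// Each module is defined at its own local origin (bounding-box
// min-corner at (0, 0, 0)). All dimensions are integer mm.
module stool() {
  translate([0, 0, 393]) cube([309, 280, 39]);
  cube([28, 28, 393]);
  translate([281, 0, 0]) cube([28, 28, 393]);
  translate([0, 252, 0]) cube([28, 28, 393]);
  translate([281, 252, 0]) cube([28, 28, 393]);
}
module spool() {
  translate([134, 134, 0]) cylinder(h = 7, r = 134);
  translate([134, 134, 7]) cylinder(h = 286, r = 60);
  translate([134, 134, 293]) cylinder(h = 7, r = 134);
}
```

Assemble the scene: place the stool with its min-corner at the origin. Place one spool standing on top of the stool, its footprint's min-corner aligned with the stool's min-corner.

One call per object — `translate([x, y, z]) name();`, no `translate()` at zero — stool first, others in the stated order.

stool();
translate([0, 0, 432]) spool();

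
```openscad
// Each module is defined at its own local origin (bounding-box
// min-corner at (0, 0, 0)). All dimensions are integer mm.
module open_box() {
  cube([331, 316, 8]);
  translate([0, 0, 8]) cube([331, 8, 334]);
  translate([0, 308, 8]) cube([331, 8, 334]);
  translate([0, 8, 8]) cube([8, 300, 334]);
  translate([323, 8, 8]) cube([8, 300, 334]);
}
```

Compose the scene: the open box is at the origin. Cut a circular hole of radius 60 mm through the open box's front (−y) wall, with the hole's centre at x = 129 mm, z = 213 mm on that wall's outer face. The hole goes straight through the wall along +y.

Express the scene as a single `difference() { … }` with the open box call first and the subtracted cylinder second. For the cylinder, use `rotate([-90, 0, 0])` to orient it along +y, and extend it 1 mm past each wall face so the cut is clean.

difference() {
  open_box();
  translate([129, -1, 213]) rotate([-90, 0, 0]) cylinder(h = 10, r = 60);
}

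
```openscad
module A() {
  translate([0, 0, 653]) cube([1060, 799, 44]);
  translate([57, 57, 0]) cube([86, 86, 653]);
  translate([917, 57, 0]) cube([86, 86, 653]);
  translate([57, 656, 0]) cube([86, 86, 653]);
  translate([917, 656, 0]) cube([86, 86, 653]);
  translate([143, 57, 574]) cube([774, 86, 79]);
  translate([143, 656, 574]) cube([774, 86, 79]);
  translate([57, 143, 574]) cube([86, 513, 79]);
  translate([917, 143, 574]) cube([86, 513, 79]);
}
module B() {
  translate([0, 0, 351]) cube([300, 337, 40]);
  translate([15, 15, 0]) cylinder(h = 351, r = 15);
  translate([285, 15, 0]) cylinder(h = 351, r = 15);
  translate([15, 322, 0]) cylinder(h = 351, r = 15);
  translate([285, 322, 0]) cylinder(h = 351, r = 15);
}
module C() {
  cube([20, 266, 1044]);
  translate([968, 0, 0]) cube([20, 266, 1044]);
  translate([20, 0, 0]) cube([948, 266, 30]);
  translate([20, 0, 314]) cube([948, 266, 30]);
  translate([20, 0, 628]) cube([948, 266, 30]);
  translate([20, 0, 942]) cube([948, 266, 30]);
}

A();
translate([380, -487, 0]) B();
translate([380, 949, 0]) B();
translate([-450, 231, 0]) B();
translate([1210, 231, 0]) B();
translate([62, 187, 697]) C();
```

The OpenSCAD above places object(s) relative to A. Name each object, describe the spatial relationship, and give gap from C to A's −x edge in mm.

A is a table. B is a stool. C is a bookshelf. Four stools sit around the table at the −y, +y, −x, +x sides. The bookshelf is on top of the table. The gap from the bookshelf to the table's −x edge is 62 mm.

The bookshelf's min-x is at 62; the table's min-x is 0; gap = 62 mm.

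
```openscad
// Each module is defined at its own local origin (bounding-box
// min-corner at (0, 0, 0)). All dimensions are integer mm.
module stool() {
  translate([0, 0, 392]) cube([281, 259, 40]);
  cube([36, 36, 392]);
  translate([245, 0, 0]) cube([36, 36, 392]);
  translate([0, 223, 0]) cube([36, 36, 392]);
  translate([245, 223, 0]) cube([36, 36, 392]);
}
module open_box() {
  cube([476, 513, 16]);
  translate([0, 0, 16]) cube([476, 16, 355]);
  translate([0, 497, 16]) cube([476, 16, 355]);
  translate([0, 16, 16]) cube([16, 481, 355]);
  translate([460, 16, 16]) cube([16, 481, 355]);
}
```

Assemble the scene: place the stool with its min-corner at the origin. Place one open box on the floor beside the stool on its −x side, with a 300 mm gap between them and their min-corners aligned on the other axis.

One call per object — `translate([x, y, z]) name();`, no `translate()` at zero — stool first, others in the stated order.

stool();
translate([-776, 0, 0]) open_box();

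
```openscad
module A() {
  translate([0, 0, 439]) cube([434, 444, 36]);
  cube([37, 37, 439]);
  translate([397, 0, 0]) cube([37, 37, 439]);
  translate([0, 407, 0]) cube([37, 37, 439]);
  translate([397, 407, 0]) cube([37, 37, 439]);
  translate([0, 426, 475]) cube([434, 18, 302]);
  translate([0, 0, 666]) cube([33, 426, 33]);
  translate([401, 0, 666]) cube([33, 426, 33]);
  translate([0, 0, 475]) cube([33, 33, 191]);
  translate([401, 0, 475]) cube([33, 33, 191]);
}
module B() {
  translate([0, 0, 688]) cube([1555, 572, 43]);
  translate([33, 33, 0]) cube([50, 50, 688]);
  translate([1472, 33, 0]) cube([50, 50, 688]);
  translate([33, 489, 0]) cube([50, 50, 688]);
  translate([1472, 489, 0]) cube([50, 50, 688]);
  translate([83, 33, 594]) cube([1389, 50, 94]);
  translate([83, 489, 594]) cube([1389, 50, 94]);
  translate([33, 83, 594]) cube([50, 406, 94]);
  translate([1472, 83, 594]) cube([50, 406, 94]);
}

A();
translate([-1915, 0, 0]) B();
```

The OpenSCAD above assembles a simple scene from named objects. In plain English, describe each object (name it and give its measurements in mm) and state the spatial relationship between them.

A is a chair. The seat is a 434×444×36 mm slab with its top at z = 475 mm, on four 37×37 mm corner legs (flush with the seat edges, standing on z = 0). A flat backrest 18 mm thick, 302 mm tall, spans the full seat width and rises from the seat top along its +y edge, rear face flush with the rear of the seat. Two armrests of 33×33 mm section run along each side from the seat's front edge to the front of the backrest, top faces 224 mm above the seat top and outer faces flush with the seat's x-edges; a 33×33 mm post under the front of each armrest stands on the seat at the front corner.

B is a table: top 1555 mm (x) × 572 mm (y), 43 mm thick, upper face at z = 731 mm, on four 50×50 mm square legs, each inset 33 mm from the nearest pair of top edges, running from z = 0 to the bottom of the top. Four apron rails, 50 mm thick and 94 mm tall, run between adjacent legs with their top edges flush with the underside of the top and their outer faces flush with the legs' outer faces.

The table is on the floor beside the chair on its −x side.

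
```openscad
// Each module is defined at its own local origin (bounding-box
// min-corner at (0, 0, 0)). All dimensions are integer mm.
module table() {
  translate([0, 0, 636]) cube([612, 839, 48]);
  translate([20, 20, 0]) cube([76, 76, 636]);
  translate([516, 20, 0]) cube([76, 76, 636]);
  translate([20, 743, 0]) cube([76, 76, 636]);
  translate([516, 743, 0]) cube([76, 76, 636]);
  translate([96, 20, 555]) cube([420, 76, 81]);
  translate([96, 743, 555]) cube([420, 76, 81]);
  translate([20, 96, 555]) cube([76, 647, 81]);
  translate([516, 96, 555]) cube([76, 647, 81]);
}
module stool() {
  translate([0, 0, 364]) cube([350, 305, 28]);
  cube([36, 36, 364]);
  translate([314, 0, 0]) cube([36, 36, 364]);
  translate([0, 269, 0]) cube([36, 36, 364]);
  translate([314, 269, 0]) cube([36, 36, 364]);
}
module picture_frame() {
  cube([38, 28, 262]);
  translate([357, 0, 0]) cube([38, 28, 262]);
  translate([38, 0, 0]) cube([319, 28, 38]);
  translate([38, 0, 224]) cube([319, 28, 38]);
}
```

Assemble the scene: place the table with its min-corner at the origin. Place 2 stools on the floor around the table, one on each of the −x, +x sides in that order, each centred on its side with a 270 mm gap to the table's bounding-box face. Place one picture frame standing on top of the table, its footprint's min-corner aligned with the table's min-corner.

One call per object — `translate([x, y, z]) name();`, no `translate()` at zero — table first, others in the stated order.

table();
translate([-620, 267, 0]) stool();
translate([882, 267, 0]) stool();
translate([0, 0, 684]) picture_frame();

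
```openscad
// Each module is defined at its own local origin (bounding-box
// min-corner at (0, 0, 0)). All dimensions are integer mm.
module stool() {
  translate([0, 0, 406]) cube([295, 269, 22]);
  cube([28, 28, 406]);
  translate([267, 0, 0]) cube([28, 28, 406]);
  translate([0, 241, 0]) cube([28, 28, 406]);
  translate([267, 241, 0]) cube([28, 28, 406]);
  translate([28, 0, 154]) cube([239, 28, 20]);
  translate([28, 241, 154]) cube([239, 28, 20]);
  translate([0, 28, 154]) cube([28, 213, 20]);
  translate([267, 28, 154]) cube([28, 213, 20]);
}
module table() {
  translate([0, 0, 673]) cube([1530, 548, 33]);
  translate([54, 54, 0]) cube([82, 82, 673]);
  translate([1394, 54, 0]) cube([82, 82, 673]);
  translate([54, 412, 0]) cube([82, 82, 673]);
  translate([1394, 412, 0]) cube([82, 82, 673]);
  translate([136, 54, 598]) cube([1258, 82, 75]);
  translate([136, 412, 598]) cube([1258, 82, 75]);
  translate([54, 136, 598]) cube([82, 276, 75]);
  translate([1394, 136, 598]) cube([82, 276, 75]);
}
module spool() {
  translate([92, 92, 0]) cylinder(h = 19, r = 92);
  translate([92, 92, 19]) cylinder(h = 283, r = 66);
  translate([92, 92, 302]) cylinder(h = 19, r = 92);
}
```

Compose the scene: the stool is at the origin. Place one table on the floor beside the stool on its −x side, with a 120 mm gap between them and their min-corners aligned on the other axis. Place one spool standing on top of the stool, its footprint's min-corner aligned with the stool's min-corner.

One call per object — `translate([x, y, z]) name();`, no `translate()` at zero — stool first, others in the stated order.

stool();
translate([-1650, 0, 0]) table();
translate([0, 0, 428]) spool();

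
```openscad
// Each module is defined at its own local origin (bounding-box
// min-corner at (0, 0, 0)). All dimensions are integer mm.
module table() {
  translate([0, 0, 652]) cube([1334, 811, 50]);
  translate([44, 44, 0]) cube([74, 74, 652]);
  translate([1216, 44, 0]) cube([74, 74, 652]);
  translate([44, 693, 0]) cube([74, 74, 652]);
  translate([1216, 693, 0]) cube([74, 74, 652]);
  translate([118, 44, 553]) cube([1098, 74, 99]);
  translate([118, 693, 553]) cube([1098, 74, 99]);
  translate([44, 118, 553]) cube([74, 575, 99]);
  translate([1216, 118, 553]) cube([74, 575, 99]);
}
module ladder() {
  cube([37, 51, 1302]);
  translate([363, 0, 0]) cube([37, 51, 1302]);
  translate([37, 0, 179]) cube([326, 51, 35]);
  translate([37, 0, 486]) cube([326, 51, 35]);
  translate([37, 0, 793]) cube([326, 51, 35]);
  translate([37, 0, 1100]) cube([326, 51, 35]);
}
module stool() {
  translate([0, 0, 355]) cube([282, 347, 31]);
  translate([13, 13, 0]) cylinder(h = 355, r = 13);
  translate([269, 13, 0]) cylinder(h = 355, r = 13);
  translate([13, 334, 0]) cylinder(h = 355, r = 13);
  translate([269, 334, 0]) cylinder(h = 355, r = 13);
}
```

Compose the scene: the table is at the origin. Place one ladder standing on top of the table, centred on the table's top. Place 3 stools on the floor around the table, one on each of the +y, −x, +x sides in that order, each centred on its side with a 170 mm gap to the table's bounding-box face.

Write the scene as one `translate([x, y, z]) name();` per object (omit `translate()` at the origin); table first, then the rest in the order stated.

table();
translate([467, 380, 702]) ladder();
translate([526, 981, 0]) stool();
translate([-452, 232, 0]) stool();
translate([1504, 232, 0]) stool();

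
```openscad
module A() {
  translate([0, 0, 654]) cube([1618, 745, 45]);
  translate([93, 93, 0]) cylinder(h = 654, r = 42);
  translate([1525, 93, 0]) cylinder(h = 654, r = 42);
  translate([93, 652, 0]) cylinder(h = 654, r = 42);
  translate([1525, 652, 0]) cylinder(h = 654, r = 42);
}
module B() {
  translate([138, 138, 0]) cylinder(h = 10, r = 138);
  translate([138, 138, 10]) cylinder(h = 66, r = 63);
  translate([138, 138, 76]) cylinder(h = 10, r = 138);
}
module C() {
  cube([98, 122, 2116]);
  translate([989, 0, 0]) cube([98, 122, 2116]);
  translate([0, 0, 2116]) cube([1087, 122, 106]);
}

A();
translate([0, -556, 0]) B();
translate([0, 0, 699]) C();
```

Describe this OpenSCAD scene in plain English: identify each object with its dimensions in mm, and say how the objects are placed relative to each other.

A is a rectangular dining table. The top is 1618×745×45 mm with its upper surface at z = 699 mm. It stands on four round legs of 84 mm diameter, each leg's bounding box inset 51 mm from the nearest pair of top edges, running from the floor to the underside of the top.

B is a spool: two coaxial disc flanges of radius 138 mm and thickness 10 mm, joined by a core cylinder of radius 63 mm and height 66 mm. The lower flange rests on z = 0 and the three cylinders share a vertical axis.

C is a door frame. The clear opening is 891 mm wide and 2116 mm high. Two 98 mm wide jambs, 122 mm deep, stand either side of the opening from the floor to the top of the opening. A 106 mm thick head sits across the top of both jambs, spanning the full outside width of the frame.

The spool is on the floor beside the table on its −y side. The door frame is on top of the table.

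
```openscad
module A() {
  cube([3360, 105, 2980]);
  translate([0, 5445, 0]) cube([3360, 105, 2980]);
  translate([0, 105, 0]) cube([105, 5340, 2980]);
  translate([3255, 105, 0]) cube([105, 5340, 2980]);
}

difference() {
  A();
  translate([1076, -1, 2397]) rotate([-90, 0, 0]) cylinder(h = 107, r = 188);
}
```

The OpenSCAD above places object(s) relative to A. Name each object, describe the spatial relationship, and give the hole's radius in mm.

A is a house frame. The house frame has a circular hole through its front wall. The hole's radius is 188 mm.

The subtracted cylinder has r = 188 mm.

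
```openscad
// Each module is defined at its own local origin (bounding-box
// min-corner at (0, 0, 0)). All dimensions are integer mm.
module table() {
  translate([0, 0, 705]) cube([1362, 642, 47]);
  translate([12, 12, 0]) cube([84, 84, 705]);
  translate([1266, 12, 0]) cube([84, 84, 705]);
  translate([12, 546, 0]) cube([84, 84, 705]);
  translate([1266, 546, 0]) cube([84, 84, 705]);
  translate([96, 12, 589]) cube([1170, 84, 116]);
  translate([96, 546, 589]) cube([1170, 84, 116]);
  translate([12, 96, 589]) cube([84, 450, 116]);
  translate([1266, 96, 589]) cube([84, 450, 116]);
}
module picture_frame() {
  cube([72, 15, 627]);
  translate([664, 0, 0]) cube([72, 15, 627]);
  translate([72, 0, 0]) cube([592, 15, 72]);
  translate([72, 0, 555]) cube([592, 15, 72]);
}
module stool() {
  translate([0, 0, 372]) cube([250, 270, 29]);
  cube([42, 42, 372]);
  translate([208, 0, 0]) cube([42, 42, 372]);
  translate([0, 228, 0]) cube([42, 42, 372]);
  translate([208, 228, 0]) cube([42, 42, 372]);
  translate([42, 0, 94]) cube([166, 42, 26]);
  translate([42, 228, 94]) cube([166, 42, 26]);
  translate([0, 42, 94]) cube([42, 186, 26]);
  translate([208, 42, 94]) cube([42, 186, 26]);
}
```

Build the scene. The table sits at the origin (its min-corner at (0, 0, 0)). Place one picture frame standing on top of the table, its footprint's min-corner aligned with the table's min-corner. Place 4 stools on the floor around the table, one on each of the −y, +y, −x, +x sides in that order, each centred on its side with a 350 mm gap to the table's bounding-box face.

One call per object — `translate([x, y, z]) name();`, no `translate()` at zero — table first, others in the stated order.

table();
translate([0, 0, 752]) picture_frame();
translate([556, -620, 0]) stool();
translate([556, 992, 0]) stool();
translate([-600, 186, 0]) stool();
translate([1712, 186, 0]) stool();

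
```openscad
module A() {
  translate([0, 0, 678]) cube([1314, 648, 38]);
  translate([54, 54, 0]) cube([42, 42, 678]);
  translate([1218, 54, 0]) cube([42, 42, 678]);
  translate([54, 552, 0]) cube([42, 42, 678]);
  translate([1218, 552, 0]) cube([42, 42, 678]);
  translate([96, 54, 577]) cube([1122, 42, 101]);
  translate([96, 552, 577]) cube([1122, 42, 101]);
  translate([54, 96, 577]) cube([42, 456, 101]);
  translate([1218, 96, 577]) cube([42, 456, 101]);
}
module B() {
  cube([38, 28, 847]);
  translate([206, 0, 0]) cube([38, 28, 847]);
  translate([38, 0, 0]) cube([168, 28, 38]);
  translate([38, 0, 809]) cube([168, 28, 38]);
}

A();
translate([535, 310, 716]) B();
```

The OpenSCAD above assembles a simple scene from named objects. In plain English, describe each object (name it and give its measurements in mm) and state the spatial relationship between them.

A is a table with a 1314×648 mm rectangular top, 38 mm thick, top surface at z = 716 mm, supported by four 42×42 mm square legs, each inset 54 mm from the nearest pair of top edges, running from the floor. Four apron rails, 42 mm thick and 101 mm tall, run between adjacent legs with their top edges flush with the underside of the top and their outer faces flush with the legs' outer faces.

B is a picture frame with a 168×771 mm rectangular opening (x by z) and a uniform 38 mm border on every side. Frame depth is 28 mm along y. It is built from two vertical stiles running the full outside height and two horizontal rails spanning the gap between the stiles.

The picture frame is on top of the table, centred.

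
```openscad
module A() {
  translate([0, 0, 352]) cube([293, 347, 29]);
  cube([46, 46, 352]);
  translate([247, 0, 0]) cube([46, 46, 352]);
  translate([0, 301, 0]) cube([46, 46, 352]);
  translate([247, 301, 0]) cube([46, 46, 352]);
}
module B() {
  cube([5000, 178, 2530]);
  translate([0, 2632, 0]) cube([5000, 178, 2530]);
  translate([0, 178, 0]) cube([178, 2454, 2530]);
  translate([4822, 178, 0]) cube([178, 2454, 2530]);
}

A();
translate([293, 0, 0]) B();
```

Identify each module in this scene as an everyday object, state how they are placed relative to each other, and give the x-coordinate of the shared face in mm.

A is a stool. B is a house frame. The house frame is against the stool's +x side, with their −y faces flush. The x-coordinate of the shared face is 293 mm.

The stool's +x face and the house frame's −x face are both at x = 293 mm.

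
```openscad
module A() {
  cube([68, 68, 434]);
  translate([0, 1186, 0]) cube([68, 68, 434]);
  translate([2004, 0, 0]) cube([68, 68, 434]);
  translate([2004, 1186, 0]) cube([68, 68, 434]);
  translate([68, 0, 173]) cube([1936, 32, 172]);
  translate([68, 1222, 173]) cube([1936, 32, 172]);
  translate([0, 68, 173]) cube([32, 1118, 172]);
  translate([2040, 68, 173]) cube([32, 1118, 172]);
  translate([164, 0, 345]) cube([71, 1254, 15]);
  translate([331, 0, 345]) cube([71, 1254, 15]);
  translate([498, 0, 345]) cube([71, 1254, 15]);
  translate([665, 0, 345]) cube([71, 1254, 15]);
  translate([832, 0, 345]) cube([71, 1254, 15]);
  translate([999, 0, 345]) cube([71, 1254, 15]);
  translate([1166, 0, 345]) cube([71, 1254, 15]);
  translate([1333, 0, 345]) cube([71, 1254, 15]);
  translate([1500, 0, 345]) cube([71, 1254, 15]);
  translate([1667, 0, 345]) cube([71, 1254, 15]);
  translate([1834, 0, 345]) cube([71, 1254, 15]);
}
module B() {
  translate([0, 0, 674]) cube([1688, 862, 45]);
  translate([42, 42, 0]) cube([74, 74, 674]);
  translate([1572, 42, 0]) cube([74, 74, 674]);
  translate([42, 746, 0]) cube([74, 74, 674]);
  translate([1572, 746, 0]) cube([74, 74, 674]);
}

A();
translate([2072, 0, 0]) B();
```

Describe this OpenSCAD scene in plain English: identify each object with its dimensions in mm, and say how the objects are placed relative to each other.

A is a bed frame 2072 mm long (x) by 1254 mm wide (y). Four 68×68 mm corner posts, 434 mm tall, at the corners of the footprint. Four rails of 32 mm thickness and 172 mm height run between adjacent posts with their undersides at z = 173 mm, their outer faces flush with the outside of the frame (the two x-running rails run between the posts' inner faces; the two y-running rails run between the posts' inner faces). 11 slats, each 71 mm wide (x) and 15 mm thick, lie across the top of the two x-running rails, running the full 1254 mm width of the frame in y; the slats are evenly spaced along x between the inner faces of the end posts with equal gaps (rounded down to the nearest mm) at the −x end and between each pair — any rounding remainder accumulates at the +x end.

B is a table with a 1688×862 mm rectangular top, 45 mm thick, top surface at z = 719 mm, supported by four 74×74 mm square legs, each inset 42 mm from the nearest pair of top edges, running from the floor.

The table is against the bed frame's +x side, with their −y faces flush.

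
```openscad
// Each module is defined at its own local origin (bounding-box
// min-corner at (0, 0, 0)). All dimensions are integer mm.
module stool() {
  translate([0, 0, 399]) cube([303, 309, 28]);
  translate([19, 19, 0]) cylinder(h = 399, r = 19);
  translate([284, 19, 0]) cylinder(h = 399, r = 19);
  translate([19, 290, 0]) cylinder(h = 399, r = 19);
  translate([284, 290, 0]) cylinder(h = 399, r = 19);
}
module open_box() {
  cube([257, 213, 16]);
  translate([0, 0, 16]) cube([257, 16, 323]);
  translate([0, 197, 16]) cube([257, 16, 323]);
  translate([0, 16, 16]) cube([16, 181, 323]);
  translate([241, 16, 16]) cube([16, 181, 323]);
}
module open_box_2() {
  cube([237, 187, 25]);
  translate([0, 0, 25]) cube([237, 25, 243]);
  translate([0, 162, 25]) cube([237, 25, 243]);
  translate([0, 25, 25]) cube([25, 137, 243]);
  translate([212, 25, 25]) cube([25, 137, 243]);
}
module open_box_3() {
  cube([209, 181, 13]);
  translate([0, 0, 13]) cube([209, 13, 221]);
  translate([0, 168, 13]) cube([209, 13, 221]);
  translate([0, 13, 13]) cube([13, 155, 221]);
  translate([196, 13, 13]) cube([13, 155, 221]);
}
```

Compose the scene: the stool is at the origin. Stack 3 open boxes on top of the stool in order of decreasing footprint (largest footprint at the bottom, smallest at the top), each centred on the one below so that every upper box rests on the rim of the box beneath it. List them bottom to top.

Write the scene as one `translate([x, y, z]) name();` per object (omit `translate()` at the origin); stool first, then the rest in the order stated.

stool();
translate([23, 48, 427]) open_box();
translate([33, 61, 766]) open_box_2();
translate([47, 64, 1034]) open_box_3();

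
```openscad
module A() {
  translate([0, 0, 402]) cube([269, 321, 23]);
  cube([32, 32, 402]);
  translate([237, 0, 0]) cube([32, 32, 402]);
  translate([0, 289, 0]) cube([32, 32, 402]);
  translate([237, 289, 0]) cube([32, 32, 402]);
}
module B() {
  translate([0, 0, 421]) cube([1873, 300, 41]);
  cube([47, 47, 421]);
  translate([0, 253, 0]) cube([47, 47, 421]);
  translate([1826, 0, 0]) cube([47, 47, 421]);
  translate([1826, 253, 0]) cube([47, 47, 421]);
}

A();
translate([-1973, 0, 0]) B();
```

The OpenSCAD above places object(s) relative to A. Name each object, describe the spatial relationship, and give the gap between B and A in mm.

The bench's nearest face is 100 mm from the stool's −x face.

A is a stool. B is a bench. The bench is on the floor beside the stool on its −x side. The gap between the bench and the stool is 100 mm.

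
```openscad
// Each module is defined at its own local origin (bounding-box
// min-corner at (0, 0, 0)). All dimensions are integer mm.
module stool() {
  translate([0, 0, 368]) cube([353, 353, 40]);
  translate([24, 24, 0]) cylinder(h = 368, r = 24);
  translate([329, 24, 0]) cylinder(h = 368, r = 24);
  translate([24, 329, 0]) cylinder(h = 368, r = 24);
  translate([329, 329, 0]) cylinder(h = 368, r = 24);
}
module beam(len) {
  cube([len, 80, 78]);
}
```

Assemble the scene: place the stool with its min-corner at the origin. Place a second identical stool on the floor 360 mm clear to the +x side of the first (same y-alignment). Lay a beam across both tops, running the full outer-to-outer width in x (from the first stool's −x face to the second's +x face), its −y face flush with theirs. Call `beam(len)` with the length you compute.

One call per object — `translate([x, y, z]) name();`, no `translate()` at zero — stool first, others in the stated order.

stool();
translate([713, 0, 0]) stool();
translate([0, 0, 408]) beam(1066);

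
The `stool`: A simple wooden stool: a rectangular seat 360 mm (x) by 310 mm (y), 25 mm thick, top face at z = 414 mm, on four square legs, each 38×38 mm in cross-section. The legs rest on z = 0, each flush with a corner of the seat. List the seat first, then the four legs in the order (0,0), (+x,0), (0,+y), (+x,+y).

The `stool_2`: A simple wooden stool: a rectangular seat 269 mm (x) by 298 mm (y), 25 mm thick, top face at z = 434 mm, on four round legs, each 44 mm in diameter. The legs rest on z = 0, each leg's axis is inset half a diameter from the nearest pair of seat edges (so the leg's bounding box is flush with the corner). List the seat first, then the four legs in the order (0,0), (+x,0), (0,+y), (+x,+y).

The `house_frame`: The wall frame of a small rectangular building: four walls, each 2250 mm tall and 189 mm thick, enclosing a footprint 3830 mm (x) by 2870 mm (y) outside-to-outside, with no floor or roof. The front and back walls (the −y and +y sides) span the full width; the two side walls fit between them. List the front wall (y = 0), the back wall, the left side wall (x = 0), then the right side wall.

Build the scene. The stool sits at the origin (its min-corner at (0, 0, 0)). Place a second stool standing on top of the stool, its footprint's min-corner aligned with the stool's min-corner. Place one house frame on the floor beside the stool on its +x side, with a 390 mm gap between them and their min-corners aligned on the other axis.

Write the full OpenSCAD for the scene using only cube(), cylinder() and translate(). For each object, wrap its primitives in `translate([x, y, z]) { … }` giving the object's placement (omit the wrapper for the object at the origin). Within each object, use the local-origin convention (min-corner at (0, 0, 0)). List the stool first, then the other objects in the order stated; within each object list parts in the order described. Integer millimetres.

translate([0, 0, 389]) cube([360, 310, 25]);
cube([38, 38, 389]);
translate([322, 0, 0]) cube([38, 38, 389]);
translate([0, 272, 0]) cube([38, 38, 389]);
translate([322, 272, 0]) cube([38, 38, 389]);
translate([0, 0, 414]) {
  translate([0, 0, 409]) cube([269, 298, 25]);
  translate([22, 22, 0]) cylinder(h = 409, r = 22);
  translate([247, 22, 0]) cylinder(h = 409, r = 22);
  translate([22, 276, 0]) cylinder(h = 409, r = 22);
  translate([247, 276, 0]) cylinder(h = 409, r = 22);
}
translate([750, 0, 0]) {
  cube([3830, 189, 2250]);
  translate([0, 2681, 0]) cube([3830, 189, 2250]);
  translate([0, 189, 0]) cube([189, 2492, 2250]);
  translate([3641, 189, 0]) cube([189, 2492, 2250]);
}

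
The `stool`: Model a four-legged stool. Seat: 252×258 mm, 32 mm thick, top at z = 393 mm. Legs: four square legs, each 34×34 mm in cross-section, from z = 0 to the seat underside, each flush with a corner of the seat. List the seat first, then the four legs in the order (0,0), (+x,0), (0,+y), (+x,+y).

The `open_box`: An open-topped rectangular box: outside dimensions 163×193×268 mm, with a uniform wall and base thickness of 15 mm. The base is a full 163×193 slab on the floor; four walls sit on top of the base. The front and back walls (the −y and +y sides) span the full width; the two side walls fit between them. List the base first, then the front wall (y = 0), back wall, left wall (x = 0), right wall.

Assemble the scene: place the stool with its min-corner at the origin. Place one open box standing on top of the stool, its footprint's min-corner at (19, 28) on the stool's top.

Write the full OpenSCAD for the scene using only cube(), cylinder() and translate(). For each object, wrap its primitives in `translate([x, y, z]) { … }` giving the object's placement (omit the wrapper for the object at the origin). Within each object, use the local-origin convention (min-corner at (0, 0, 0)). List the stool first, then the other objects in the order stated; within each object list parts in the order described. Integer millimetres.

translate([0, 0, 361]) cube([252, 258, 32]);
cube([34, 34, 361]);
translate([218, 0, 0]) cube([34, 34, 361]);
translate([0, 224, 0]) cube([34, 34, 361]);
translate([218, 224, 0]) cube([34, 34, 361]);
translate([19, 28, 393]) {
  cube([163, 193, 15]);
  translate([0, 0, 15]) cube([163, 15, 253]);
  translate([0, 178, 15]) cube([163, 15, 253]);
  translate([0, 15, 15]) cube([15, 163, 253]);
  translate([148, 15, 15]) cube([15, 163, 253]);
}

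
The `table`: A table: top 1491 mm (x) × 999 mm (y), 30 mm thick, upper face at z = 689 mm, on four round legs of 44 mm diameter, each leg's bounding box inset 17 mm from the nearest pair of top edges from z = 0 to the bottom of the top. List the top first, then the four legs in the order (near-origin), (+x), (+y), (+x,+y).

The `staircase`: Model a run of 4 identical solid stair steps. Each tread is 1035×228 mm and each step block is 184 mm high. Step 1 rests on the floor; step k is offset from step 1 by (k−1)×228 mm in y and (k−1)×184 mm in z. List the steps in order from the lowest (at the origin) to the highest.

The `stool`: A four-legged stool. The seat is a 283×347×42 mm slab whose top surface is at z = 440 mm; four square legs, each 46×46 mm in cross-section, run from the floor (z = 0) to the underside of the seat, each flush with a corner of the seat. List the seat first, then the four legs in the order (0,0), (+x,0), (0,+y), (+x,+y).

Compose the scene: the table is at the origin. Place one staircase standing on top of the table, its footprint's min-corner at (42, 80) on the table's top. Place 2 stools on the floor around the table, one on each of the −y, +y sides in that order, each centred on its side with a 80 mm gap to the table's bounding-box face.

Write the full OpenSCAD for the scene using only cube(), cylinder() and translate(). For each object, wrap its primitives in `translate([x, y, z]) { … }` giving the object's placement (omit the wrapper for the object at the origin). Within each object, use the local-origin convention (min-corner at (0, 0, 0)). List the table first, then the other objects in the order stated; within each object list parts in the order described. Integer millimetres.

translate([0, 0, 659]) cube([1491, 999, 30]);
translate([39, 39, 0]) cylinder(h = 659, r = 22);
translate([1452, 39, 0]) cylinder(h = 659, r = 22);
translate([39, 960, 0]) cylinder(h = 659, r = 22);
translate([1452, 960, 0]) cylinder(h = 659, r = 22);
translate([42, 80, 689]) {
  cube([1035, 228, 184]);
  translate([0, 228, 184]) cube([1035, 228, 184]);
  translate([0, 456, 368]) cube([1035, 228, 184]);
  translate([0, 684, 552]) cube([1035, 228, 184]);
}
translate([604, -427, 0]) {
  translate([0, 0, 398]) cube([283, 347, 42]);
  cube([46, 46, 398]);
  translate([237, 0, 0]) cube([46, 46, 398]);
  translate([0, 301, 0]) cube([46, 46, 398]);
  translate([237, 301, 0]) cube([46, 46, 398]);
}
translate([604, 1079, 0]) {
  translate([0, 0, 398]) cube([283, 347, 42]);
  cube([46, 46, 398]);
  translate([237, 0, 0]) cube([46, 46, 398]);
  translate([0, 301, 0]) cube([46, 46, 398]);
  translate([237, 301, 0]) cube([46, 46, 398]);
}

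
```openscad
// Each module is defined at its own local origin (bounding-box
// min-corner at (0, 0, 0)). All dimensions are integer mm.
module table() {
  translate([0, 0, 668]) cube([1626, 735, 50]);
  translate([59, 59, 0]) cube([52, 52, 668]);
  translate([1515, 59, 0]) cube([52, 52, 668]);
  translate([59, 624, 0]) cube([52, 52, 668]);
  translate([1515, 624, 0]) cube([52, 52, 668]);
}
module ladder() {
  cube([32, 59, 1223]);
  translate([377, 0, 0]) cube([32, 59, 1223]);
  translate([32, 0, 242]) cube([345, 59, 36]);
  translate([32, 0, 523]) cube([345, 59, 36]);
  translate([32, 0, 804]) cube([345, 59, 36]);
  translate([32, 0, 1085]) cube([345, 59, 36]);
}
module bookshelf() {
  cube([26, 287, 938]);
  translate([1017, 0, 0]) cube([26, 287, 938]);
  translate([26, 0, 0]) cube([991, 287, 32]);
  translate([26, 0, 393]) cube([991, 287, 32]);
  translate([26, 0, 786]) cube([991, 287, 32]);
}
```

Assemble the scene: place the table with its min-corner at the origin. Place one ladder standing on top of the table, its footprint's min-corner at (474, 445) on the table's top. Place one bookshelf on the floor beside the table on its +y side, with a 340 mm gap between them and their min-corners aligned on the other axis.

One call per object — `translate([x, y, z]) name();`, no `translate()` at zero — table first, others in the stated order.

table();
translate([474, 445, 718]) ladder();
translate([0, 1075, 0]) bookshelf();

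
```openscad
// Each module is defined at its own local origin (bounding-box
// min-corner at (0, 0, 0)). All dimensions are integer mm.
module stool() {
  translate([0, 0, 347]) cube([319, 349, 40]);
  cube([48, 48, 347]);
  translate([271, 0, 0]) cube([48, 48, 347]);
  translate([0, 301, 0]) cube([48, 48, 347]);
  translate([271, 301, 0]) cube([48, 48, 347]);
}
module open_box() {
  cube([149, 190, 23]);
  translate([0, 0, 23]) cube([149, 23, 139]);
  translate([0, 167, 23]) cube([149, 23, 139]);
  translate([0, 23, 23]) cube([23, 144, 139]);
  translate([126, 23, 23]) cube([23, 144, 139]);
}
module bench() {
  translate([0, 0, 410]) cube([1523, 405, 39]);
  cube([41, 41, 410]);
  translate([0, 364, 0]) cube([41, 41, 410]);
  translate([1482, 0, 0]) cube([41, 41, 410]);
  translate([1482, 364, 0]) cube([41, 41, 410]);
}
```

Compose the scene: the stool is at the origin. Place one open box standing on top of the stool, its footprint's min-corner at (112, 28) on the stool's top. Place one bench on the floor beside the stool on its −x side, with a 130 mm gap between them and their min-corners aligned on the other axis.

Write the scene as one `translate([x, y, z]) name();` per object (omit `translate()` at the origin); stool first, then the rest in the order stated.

stool();
translate([112, 28, 387]) open_box();
translate([-1653, 0, 0]) bench();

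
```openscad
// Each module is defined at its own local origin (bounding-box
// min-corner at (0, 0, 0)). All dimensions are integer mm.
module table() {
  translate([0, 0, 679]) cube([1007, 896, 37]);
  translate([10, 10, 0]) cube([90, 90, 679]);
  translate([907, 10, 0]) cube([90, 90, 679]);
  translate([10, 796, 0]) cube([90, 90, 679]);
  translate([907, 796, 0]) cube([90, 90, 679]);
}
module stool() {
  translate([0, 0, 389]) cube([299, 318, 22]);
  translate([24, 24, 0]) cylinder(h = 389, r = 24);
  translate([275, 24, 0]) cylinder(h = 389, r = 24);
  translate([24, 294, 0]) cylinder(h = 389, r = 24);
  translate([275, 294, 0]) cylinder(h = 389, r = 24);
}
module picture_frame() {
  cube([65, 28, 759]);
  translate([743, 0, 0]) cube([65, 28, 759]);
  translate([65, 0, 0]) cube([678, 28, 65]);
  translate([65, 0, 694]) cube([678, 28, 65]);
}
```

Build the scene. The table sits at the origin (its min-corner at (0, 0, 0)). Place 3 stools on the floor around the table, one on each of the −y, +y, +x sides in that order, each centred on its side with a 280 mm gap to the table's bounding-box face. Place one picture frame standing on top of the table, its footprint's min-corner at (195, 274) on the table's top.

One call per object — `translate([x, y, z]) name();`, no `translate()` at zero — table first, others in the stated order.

table();
translate([354, -598, 0]) stool();
translate([354, 1176, 0]) stool();
translate([1287, 289, 0]) stool();
translate([195, 274, 716]) picture_frame();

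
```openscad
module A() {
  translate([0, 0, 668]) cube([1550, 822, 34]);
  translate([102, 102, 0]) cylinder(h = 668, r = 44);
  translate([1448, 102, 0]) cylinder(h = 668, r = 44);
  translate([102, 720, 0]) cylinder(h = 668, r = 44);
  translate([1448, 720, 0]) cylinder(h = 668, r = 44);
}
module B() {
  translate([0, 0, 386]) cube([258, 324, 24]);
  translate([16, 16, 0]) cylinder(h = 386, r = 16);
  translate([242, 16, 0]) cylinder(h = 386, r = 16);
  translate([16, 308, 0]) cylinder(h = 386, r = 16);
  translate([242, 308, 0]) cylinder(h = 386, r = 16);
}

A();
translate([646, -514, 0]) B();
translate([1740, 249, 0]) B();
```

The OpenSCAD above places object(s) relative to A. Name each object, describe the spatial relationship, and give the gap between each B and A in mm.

Each stool's nearest face is 190 mm from the table's bounding box.

A is a table. B is a stool. Two stools sit around the table at the −y, +x sides. The gap between each stool and the table is 190 mm.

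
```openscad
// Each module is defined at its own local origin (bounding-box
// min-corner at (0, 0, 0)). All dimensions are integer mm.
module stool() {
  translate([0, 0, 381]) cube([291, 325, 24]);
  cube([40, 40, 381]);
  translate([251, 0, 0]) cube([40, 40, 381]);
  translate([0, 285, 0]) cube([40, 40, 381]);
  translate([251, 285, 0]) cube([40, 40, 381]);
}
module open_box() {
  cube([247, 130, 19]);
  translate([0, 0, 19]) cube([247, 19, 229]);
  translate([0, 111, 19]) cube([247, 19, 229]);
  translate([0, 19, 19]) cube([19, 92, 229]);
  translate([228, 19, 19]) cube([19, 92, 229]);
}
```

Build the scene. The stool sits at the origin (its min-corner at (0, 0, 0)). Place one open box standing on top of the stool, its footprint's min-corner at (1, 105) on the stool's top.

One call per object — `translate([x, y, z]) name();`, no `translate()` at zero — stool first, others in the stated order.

stool();
translate([1, 105, 405]) open_box();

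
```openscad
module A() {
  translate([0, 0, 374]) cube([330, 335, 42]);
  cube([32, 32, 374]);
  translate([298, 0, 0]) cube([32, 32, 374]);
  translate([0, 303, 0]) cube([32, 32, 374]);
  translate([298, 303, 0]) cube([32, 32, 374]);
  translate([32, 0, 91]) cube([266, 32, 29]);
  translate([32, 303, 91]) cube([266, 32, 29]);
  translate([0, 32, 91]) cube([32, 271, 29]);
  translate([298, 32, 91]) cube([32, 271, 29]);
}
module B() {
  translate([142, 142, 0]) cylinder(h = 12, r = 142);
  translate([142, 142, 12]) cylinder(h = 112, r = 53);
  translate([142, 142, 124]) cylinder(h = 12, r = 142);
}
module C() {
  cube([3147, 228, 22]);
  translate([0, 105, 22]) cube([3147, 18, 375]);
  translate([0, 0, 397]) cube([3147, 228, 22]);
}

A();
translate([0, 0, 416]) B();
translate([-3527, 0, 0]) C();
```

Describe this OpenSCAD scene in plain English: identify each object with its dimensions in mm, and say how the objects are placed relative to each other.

A is a simple wooden stool: a rectangular seat 330 mm (x) by 335 mm (y), 42 mm thick, top face at z = 416 mm, on four square legs, each 32×32 mm in cross-section. The legs rest on z = 0, each flush with a corner of the seat. Four stretchers, 32 mm wide and 29 mm tall, connect adjacent legs with their undersides at z = 91 mm, each running between the inner faces of the legs it joins and aligned with the legs' outer faces on the other axis.

B is a spool: two coaxial disc flanges of radius 142 mm and thickness 12 mm, joined by a core cylinder of radius 53 mm and height 112 mm. The lower flange rests on z = 0 and the three cylinders share a vertical axis.

C is an I-beam lying along x, 3147 mm long. Overall section height 419 mm. Two flanges 228 mm wide (y) and 22 mm thick, one on the floor and one at the top; a web 18 mm thick runs between them, centred on the flange width.

The spool is on top of the stool. The I-beam is on the floor beside the stool on its −x side.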